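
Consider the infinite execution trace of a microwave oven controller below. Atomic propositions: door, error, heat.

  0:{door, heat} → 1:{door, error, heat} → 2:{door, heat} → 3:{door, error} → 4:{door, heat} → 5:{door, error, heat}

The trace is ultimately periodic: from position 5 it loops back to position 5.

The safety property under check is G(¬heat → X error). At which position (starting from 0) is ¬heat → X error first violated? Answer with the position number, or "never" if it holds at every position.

3

Check ¬heat → X error at each position in order: 0 ✓, 1 ✓, 2 ✓.
At position 3 the labels are {door, error} and the next position 4 has {door, heat}, so ¬heat → X error is false there. This is the first violation.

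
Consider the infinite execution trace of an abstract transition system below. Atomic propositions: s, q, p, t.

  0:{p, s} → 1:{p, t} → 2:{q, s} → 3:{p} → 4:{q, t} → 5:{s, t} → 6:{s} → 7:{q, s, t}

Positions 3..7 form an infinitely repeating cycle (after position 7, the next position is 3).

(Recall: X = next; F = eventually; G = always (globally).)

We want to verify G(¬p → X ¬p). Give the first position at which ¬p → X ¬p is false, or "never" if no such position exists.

2

Check ¬p → X ¬p at each position in order: 0 ✓, 1 ✓.
At position 2 the labels are {q, s} and the next position 3 has {p}, so ¬p → X ¬p is false there. This is the first violation.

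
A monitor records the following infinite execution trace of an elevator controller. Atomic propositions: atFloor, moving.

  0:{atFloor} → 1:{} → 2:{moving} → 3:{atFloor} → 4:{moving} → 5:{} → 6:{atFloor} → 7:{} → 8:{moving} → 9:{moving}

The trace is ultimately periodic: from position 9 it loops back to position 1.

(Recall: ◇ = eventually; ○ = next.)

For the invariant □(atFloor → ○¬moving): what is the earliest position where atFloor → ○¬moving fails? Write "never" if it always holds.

Check atFloor → ○¬moving at each position in order: 0 ✓, 1 ✓, 2 ✓.
At position 3 the labels are {atFloor} and the next position 4 has {moving}, so atFloor → ○¬moving is false there. This is the first violation.

3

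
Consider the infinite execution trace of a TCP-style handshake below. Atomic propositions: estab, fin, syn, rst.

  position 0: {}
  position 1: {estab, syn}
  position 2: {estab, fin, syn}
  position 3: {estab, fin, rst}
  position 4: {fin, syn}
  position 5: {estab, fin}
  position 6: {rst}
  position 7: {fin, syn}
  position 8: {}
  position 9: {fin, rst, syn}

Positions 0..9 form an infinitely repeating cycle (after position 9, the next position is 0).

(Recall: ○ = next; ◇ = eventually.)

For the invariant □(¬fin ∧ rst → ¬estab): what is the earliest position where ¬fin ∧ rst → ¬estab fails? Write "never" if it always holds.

¬fin ∧ rst → ¬estab holds at every position 0..9, and those are all the positions the trace ever visits, so the invariant □(¬fin ∧ rst → ¬estab) is never violated.

never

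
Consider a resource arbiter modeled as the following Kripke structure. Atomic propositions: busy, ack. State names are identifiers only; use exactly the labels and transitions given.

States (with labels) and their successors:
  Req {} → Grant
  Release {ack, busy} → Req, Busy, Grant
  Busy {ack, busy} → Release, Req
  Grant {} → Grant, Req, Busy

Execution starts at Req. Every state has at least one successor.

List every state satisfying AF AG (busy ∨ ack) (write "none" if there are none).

none

States satisfying AG (busy ∨ ack): ∅.
States satisfying AF AG (busy ∨ ack): ∅.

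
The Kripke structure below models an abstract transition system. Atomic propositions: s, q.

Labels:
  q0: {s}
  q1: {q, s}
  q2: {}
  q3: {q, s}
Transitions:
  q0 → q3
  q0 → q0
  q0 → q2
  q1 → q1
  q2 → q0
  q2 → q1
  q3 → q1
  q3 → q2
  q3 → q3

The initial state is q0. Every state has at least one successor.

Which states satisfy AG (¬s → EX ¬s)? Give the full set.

{q1}

States satisfying ¬s → EX ¬s: {q0, q1, q3}.
States satisfying AG (¬s → EX ¬s): {q1}.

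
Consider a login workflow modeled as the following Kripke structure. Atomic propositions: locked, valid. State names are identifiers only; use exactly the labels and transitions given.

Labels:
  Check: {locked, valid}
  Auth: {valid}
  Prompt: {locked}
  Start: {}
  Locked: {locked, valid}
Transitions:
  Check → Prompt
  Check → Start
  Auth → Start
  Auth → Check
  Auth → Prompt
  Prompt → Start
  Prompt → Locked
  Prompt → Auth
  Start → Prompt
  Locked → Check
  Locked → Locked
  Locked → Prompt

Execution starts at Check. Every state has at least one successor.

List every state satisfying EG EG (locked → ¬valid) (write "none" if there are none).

States satisfying EG (locked → ¬valid): {Auth, Prompt, Start}.
States satisfying EG EG (locked → ¬valid): {Auth, Prompt, Start}.

{Auth, Prompt, Start}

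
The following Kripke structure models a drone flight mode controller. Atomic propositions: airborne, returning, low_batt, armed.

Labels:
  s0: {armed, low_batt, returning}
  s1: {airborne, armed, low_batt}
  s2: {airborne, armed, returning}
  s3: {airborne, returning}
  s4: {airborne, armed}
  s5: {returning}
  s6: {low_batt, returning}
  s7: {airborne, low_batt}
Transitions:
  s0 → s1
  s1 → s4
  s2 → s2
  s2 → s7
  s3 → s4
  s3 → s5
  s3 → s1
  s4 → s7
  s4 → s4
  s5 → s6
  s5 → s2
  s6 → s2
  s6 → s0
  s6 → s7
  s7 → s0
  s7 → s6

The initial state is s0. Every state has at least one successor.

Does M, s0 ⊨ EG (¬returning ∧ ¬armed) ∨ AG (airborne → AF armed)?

Does not hold

States satisfying ¬returning ∧ ¬armed: {s7}.
States satisfying EG (¬returning ∧ ¬armed): ∅.
States satisfying airborne → AF armed: {s0, s1, s2, s4, s5, s6}.
States satisfying AG (airborne → AF armed): ∅.
States satisfying EG (¬returning ∧ ¬armed) ∨ AG (airborne → AF armed): ∅.
s0 ∉ Sat(EG (¬returning ∧ ¬armed) ∨ AG (airborne → AF armed)).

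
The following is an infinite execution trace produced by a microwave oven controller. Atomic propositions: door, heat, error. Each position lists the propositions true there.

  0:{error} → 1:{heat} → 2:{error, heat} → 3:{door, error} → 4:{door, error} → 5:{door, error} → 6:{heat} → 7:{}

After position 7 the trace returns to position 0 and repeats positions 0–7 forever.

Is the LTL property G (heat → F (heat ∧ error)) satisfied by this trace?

Yes

heat → F (heat ∧ error) holds at every position 0..7, and those are all positions ever visited, so G (heat → F (heat ∧ error)) holds.
Positions where heat holds: 1, 2, 6.
Check F (heat ∧ error) at each: 1→ok, 2→ok, 6→ok.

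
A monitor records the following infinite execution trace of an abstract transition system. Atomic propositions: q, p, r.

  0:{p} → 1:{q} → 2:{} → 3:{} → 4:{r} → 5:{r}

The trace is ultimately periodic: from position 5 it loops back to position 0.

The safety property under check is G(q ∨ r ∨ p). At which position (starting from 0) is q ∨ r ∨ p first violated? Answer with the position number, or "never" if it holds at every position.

2

Check q ∨ r ∨ p at each position in order: 0 ✓, 1 ✓.
At position 2 the labels are {}, so q ∨ r ∨ p is false there. This is the first violation.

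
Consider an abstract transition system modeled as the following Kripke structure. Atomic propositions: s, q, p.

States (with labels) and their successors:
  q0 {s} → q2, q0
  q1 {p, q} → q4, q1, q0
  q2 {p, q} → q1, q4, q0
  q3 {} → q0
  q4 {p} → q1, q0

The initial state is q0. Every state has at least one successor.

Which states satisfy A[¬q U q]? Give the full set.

{q1, q2}

States satisfying ¬q: {q0, q3, q4}.
States satisfying q: {q1, q2}.
States satisfying A[¬q U q]: {q1, q2}.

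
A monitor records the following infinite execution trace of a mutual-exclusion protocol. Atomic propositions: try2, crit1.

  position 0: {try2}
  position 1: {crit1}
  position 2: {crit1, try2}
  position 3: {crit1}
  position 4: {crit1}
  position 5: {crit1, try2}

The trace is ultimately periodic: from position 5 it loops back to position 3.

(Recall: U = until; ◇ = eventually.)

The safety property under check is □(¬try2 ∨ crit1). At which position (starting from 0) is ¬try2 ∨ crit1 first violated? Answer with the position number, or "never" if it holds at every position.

At position 0 the labels are {try2}, so ¬try2 ∨ crit1 is false there. This is the first violation.

0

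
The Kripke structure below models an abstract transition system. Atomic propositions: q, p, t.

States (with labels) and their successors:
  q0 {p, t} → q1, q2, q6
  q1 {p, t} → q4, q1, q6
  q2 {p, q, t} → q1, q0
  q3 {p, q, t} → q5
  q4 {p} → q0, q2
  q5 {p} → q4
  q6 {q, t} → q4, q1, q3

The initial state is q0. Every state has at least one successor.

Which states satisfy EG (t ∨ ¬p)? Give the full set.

States satisfying t ∨ ¬p: {q0, q1, q2, q3, q6}.
States satisfying EG (t ∨ ¬p): {q0, q1, q2, q6}.

{q0, q1, q2, q6}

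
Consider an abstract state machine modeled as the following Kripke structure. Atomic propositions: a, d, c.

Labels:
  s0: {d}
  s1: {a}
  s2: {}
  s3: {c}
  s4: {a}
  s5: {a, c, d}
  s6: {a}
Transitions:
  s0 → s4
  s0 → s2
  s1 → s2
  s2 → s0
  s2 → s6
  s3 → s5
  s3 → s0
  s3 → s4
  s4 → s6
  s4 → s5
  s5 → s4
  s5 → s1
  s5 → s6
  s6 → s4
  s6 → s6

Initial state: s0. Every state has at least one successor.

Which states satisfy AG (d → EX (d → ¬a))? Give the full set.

States satisfying d → EX (d → ¬a): {s0, s1, s2, s3, s4, s5, s6}.
States satisfying AG (d → EX (d → ¬a)): {s0, s1, s2, s3, s4, s5, s6}.

{s0, s1, s2, s3, s4, s5, s6}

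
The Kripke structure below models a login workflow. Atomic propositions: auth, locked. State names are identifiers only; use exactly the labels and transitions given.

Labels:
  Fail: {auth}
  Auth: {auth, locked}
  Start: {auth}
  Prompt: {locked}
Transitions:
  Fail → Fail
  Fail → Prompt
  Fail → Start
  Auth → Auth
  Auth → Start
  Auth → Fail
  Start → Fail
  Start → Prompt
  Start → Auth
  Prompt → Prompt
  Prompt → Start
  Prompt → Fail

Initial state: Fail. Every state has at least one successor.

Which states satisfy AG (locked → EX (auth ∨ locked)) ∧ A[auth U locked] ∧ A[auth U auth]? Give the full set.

States satisfying locked → EX (auth ∨ locked): {Fail, Auth, Start, Prompt}.
States satisfying AG (locked → EX (auth ∨ locked)): {Fail, Auth, Start, Prompt}.
States satisfying auth: {Fail, Auth, Start}.
States satisfying locked: {Auth, Prompt}.
States satisfying A[auth U locked]: {Auth, Prompt}.
States satisfying A[auth U auth]: {Fail, Auth, Start}.
States satisfying A[auth U locked] ∧ A[auth U auth]: {Auth}.
States satisfying AG (locked → EX (auth ∨ locked)) ∧ A[auth U locked] ∧ A[auth U auth]: {Auth}.

{Auth}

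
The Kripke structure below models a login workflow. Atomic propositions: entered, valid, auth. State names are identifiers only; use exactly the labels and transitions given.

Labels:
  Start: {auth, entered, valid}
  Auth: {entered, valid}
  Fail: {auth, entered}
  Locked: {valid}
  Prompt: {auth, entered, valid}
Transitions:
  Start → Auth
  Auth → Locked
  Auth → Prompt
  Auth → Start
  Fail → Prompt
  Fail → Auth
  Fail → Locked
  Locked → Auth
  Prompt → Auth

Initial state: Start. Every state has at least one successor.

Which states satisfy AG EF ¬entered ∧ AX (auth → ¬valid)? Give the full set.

States satisfying EF ¬entered: {Start, Auth, Fail, Locked, Prompt}.
States satisfying AG EF ¬entered: {Start, Auth, Fail, Locked, Prompt}.
States satisfying auth → ¬valid: {Auth, Fail, Locked}.
States satisfying AX (auth → ¬valid): {Start, Locked, Prompt}.
States satisfying AG EF ¬entered ∧ AX (auth → ¬valid): {Start, Locked, Prompt}.

{Start, Locked, Prompt}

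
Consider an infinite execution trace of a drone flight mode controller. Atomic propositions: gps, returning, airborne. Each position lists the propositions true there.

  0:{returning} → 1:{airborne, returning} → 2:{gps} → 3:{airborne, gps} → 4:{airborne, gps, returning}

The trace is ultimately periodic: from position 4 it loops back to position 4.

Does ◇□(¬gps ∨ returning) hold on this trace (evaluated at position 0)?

Satisfied

□(¬gps ∨ returning) holds at position 4, which is reachable from 0, so ◇□(¬gps ∨ returning) holds.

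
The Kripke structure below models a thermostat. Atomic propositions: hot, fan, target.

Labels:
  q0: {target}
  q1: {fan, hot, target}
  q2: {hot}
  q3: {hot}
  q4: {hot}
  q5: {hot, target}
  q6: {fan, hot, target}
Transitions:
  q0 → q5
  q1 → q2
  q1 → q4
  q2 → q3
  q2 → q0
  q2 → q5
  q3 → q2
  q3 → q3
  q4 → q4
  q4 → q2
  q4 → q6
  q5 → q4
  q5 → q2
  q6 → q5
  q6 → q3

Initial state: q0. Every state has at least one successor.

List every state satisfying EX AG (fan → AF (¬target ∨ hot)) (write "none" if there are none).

States satisfying AG (fan → AF (¬target ∨ hot)): {q0, q1, q2, q3, q4, q5, q6}.
States satisfying EX AG (fan → AF (¬target ∨ hot)): {q0, q1, q2, q3, q4, q5, q6}.

{q0, q1, q2, q3, q4, q5, q6}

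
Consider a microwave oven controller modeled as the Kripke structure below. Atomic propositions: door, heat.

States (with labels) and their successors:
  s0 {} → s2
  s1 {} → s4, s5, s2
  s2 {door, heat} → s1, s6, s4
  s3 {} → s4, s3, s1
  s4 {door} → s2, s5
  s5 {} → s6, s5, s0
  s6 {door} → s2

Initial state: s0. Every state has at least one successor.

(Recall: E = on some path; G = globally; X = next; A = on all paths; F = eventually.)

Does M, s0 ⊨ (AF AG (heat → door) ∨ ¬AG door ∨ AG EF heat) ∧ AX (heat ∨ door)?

Holds

States satisfying AG (heat → door): {s0, s1, s2, s3, s4, s5, s6}.
States satisfying AF AG (heat → door): {s0, s1, s2, s3, s4, s5, s6}.
States satisfying door: {s2, s4, s6}.
States satisfying AG door: ∅.
States satisfying ¬AG door: {s0, s1, s2, s3, s4, s5, s6}.
States satisfying EF heat: {s0, s1, s2, s3, s4, s5, s6}.
States satisfying AG EF heat: {s0, s1, s2, s3, s4, s5, s6}.
States satisfying ¬AG door ∨ AG EF heat: {s0, s1, s2, s3, s4, s5, s6}.
States satisfying AF AG (heat → door) ∨ ¬AG door ∨ AG EF heat: {s0, s1, s2, s3, s4, s5, s6}.
States satisfying heat ∨ door: {s2, s4, s6}.
States satisfying AX (heat ∨ door): {s0, s6}.
States satisfying (AF AG (heat → door) ∨ ¬AG door ∨ AG EF heat) ∧ AX (heat ∨ door): {s0, s6}.
s0 ∈ Sat((AF AG (heat → door) ∨ ¬AG door ∨ AG EF heat) ∧ AX (heat ∨ door)).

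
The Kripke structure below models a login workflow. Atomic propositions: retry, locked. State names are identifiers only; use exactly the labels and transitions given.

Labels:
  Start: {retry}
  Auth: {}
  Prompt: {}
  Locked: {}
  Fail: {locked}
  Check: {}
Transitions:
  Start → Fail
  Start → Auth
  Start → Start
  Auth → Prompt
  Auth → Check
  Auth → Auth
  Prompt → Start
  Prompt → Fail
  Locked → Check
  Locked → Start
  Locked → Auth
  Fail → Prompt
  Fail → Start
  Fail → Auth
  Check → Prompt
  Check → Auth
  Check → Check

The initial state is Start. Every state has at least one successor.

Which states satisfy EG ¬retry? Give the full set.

States satisfying ¬retry: {Auth, Prompt, Locked, Fail, Check}.
States satisfying EG ¬retry: {Auth, Prompt, Locked, Fail, Check}.

{Auth, Prompt, Locked, Fail, Check}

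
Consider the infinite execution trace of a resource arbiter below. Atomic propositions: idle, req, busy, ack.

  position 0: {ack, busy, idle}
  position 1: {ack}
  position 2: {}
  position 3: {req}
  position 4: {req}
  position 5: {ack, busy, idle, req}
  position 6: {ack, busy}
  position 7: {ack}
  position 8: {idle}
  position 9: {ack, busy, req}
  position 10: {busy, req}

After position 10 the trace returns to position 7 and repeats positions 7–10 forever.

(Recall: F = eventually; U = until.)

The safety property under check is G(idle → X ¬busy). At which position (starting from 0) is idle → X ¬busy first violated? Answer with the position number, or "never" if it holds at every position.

5

Check idle → X ¬busy at each position in order: 0 ✓, 1 ✓, 2 ✓, 3 ✓, 4 ✓.
At position 5 the labels are {ack, busy, idle, req} and the next position 6 has {ack, busy}, so idle → X ¬busy is false there. This is the first violation.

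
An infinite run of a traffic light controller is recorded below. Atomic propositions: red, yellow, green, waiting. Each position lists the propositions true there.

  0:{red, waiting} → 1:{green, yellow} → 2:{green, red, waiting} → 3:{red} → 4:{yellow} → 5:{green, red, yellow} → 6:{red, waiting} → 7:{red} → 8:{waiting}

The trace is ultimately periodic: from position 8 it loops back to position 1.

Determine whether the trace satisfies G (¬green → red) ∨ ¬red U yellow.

Violated

¬green → red must hold at every position from 0 onward. It fails at position 4, so G (¬green → red) is false.
Positions where ¬green holds: 0, 3, 4, 6, 7, 8.
Check red at each: 0→ok, 3→ok, 4→fails, 6→ok, 7→ok, 8→fails.
Walking from position 0: at position 0, yellow has not yet held and ¬red fails, so ¬red U yellow is false.
At position 0: G (¬green → red) is false; ¬red U yellow is false; so G (¬green → red) ∨ ¬red U yellow is false.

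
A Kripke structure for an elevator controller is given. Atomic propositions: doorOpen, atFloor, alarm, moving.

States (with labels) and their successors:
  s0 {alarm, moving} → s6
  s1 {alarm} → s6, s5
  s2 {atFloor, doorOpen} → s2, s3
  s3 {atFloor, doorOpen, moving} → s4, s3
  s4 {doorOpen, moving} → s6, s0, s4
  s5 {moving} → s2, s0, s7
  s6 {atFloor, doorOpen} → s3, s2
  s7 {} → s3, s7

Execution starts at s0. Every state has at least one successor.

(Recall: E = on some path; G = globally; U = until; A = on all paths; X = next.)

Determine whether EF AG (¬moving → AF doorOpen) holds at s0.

Holds

States satisfying AG (¬moving → AF doorOpen): {s0, s2, s3, s4, s6}.
States satisfying EF AG (¬moving → AF doorOpen): {s0, s1, s2, s3, s4, s5, s6, s7}.
Some path from s0 reaches a state where AG (¬moving → AF doorOpen) holds.
s0 ∈ Sat(EF AG (¬moving → AF doorOpen)).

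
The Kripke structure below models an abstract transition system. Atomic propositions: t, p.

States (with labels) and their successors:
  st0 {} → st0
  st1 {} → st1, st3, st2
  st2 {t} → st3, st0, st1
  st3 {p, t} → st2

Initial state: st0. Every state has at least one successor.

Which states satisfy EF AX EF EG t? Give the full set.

{st1, st2, st3}

States satisfying AX EF EG t: {st1, st3}.
States satisfying EF AX EF EG t: {st1, st2, st3}.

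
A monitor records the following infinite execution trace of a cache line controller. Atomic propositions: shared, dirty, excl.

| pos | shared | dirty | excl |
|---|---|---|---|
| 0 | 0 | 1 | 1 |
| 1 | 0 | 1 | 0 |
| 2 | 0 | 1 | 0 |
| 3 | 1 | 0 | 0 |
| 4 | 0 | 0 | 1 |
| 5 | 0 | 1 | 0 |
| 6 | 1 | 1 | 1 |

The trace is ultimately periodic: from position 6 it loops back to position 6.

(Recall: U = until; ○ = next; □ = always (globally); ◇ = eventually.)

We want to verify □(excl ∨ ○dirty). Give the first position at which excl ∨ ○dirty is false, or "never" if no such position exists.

2

Check excl ∨ ○dirty at each position in order: 0 ✓, 1 ✓.
At position 2 the labels are {dirty} and the next position 3 has {shared}, so excl ∨ ○dirty is false there. This is the first violation.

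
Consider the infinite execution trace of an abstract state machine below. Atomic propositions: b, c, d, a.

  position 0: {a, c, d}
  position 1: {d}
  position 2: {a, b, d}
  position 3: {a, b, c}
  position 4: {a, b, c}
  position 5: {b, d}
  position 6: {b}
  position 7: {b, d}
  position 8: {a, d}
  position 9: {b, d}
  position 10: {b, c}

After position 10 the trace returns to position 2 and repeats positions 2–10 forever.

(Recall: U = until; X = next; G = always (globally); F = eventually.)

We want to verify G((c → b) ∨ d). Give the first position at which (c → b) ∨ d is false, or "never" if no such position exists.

never

(c → b) ∨ d holds at every position 0..10, and those are all the positions the trace ever visits, so the invariant G((c → b) ∨ d) is never violated.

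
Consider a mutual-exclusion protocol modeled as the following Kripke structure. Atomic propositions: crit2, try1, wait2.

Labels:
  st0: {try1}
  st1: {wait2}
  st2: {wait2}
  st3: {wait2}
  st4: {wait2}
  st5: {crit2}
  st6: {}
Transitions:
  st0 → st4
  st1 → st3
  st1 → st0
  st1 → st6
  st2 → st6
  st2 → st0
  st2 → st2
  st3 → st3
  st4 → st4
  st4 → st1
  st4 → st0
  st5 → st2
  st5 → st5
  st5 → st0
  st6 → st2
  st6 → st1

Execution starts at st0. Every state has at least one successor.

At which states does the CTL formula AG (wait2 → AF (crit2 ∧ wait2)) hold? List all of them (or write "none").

States satisfying wait2 → AF (crit2 ∧ wait2): {st0, st5, st6}.
States satisfying AG (wait2 → AF (crit2 ∧ wait2)): ∅.

none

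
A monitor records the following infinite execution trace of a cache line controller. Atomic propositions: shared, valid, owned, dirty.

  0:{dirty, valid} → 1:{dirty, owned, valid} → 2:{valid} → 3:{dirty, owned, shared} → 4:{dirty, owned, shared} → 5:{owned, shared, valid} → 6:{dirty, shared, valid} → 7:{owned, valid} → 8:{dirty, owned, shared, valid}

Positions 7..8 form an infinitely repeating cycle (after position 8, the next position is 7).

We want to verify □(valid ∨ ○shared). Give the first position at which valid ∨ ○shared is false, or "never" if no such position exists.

valid ∨ ○shared holds at every position 0..8, and those are all the positions the trace ever visits, so the invariant □(valid ∨ ○shared) is never violated.

never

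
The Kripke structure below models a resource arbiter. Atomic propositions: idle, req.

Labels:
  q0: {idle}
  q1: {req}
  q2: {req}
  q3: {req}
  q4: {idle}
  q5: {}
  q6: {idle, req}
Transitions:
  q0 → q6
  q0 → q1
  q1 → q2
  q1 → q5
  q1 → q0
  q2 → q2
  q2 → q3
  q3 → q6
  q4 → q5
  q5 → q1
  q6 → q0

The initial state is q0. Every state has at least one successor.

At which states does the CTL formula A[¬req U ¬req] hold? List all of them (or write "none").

{q0, q4, q5}

States satisfying ¬req: {q0, q4, q5}.
States satisfying A[¬req U ¬req]: {q0, q4, q5}.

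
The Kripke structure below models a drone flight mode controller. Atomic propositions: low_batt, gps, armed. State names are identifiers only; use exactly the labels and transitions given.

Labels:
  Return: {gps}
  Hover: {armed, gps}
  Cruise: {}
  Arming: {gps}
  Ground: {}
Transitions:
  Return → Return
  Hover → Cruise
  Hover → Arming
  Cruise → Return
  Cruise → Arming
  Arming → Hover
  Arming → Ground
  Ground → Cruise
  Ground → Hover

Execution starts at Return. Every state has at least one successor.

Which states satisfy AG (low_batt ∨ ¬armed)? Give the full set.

States satisfying low_batt ∨ ¬armed: {Return, Cruise, Arming, Ground}.
States satisfying AG (low_batt ∨ ¬armed): {Return}.

{Return}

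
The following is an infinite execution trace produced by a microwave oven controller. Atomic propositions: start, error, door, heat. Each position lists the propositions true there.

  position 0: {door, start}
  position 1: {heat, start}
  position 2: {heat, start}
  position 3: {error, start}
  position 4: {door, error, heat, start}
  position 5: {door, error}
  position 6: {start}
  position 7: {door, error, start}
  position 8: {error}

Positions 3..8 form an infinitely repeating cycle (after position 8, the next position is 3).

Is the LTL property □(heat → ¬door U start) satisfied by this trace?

Holds

heat → ¬door U start holds at every position 0..8, and those are all positions ever visited, so □(heat → ¬door U start) holds.
Positions where heat holds: 1, 2, 4.
Check ¬door U start at each: 1→ok, 2→ok, 4→ok.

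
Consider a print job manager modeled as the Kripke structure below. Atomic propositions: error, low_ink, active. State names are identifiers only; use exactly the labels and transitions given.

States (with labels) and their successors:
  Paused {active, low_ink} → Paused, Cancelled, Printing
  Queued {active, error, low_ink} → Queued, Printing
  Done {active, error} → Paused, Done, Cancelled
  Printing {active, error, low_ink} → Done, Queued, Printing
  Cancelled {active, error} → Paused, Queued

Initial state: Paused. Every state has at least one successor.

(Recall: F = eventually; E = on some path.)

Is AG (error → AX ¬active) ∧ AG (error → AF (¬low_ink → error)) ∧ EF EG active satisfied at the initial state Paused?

States satisfying error → AX ¬active: {Paused}.
States satisfying AG (error → AX ¬active): ∅.
States satisfying error → AF (¬low_ink → error): {Paused, Queued, Done, Printing, Cancelled}.
States satisfying AG (error → AF (¬low_ink → error)): {Paused, Queued, Done, Printing, Cancelled}.
States satisfying EG active: {Paused, Queued, Done, Printing, Cancelled}.
States satisfying EF EG active: {Paused, Queued, Done, Printing, Cancelled}.
States satisfying AG (error → AF (¬low_ink → error)) ∧ EF EG active: {Paused, Queued, Done, Printing, Cancelled}.
States satisfying AG (error → AX ¬active) ∧ AG (error → AF (¬low_ink → error)) ∧ EF EG active: ∅.
Paused ∉ Sat(AG (error → AX ¬active) ∧ AG (error → AF (¬low_ink → error)) ∧ EF EG active).

Violated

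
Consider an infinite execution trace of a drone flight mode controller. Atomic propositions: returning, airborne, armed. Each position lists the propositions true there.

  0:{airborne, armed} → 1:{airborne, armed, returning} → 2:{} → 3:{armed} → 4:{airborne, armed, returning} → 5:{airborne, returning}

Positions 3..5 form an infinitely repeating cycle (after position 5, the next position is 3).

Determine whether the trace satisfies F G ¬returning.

No

G ¬returning is false at every position 0..5, so it never becomes true and F G ¬returning fails.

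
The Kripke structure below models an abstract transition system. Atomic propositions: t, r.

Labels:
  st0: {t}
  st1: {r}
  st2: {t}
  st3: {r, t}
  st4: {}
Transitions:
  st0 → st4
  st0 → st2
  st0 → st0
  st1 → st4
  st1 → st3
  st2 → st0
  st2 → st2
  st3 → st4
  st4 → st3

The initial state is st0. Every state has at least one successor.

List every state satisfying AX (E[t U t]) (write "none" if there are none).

{st2, st4}

States satisfying E[t U t]: {st0, st2, st3}.
States satisfying AX (E[t U t]): {st2, st4}.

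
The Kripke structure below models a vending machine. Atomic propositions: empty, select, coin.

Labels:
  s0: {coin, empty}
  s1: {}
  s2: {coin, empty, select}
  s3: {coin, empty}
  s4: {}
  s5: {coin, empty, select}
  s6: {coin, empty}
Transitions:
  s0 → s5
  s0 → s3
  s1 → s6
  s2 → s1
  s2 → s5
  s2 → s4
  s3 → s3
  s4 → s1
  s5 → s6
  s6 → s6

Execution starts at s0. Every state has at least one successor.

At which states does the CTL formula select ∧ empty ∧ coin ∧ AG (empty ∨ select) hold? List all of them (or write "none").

{s5}

States satisfying empty ∧ coin: {s0, s2, s3, s5, s6}.
States satisfying select ∧ empty ∧ coin: {s2, s5}.
States satisfying empty ∨ select: {s0, s2, s3, s5, s6}.
States satisfying AG (empty ∨ select): {s0, s3, s5, s6}.
States satisfying select ∧ empty ∧ coin ∧ AG (empty ∨ select): {s5}.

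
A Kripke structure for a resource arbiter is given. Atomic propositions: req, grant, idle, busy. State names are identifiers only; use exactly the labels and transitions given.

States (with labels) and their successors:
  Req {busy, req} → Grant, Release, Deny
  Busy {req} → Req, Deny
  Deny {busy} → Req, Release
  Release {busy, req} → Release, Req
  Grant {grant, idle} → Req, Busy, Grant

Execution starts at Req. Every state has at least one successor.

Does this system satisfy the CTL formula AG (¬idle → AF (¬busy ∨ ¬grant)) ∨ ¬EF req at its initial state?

States satisfying ¬idle → AF (¬busy ∨ ¬grant): {Req, Busy, Deny, Release, Grant}.
States satisfying AG (¬idle → AF (¬busy ∨ ¬grant)): {Req, Busy, Deny, Release, Grant}.
States satisfying req: {Req, Busy, Release}.
States satisfying EF req: {Req, Busy, Deny, Release, Grant}.
States satisfying ¬EF req: ∅.
States satisfying AG (¬idle → AF (¬busy ∨ ¬grant)) ∨ ¬EF req: {Req, Busy, Deny, Release, Grant}.
Req ∈ Sat(AG (¬idle → AF (¬busy ∨ ¬grant)) ∨ ¬EF req).

Satisfied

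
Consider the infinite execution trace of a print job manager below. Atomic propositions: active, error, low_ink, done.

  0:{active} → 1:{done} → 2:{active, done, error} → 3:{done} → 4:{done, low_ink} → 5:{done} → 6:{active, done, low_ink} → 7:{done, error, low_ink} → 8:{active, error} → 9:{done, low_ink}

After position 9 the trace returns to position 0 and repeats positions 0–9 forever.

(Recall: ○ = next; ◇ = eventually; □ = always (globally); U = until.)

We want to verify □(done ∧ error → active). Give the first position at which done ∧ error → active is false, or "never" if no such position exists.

Check done ∧ error → active at each position in order: 0 ✓, 1 ✓, 2 ✓, 3 ✓, 4 ✓, 5 ✓, 6 ✓.
At position 7 the labels are {done, error, low_ink}, so done ∧ error → active is false there. This is the first violation.

7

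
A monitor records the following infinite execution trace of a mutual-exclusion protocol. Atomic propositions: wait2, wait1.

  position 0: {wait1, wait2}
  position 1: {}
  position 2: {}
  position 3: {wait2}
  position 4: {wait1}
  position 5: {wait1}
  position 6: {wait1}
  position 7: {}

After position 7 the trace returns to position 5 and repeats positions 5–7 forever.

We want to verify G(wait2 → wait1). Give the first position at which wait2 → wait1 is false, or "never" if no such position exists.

3

Check wait2 → wait1 at each position in order: 0 ✓, 1 ✓, 2 ✓.
At position 3 the labels are {wait2}, so wait2 → wait1 is false there. This is the first violation.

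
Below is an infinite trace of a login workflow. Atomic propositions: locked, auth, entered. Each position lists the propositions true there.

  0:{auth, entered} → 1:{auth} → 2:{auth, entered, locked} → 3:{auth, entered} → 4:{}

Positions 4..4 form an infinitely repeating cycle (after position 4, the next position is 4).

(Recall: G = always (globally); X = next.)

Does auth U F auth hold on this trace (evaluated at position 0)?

Holds

Walking from position 0: F auth first holds at position 0, and auth holds at every earlier position along the way, so auth U F auth holds.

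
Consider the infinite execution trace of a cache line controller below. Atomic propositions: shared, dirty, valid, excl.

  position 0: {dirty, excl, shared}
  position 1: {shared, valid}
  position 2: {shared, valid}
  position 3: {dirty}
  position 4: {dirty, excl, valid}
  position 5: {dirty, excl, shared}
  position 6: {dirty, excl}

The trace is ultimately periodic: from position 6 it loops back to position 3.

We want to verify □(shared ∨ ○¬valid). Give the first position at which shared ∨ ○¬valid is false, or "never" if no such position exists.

3

Check shared ∨ ○¬valid at each position in order: 0 ✓, 1 ✓, 2 ✓.
At position 3 the labels are {dirty} and the next position 4 has {dirty, excl, valid}, so shared ∨ ○¬valid is false there. This is the first violation.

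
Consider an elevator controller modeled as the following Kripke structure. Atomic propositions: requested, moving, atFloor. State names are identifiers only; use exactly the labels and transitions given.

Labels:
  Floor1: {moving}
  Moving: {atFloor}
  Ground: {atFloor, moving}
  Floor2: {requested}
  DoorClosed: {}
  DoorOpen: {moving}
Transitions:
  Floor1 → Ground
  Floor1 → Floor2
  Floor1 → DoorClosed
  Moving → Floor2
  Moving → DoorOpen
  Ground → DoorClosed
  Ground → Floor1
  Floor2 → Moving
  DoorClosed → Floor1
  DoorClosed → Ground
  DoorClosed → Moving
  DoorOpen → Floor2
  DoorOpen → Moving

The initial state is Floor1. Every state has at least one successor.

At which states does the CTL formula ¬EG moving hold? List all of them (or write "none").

{Moving, Floor2, DoorClosed, DoorOpen}

States satisfying moving: {Floor1, Ground, DoorOpen}.
States satisfying EG moving: {Floor1, Ground}.
States satisfying ¬EG moving: {Moving, Floor2, DoorClosed, DoorOpen}.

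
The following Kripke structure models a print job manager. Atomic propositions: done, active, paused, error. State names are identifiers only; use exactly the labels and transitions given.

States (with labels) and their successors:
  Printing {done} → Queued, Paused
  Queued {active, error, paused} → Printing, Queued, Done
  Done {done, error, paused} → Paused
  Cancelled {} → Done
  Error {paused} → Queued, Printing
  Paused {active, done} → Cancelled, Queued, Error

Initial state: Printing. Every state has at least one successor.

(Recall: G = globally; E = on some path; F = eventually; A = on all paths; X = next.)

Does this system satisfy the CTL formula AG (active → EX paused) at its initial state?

Satisfied

States satisfying active → EX paused: {Printing, Queued, Done, Cancelled, Error, Paused}.
States satisfying AG (active → EX paused): {Printing, Queued, Done, Cancelled, Error, Paused}.
Every state reachable from Printing satisfies active → EX paused.
Printing ∈ Sat(AG (active → EX paused)).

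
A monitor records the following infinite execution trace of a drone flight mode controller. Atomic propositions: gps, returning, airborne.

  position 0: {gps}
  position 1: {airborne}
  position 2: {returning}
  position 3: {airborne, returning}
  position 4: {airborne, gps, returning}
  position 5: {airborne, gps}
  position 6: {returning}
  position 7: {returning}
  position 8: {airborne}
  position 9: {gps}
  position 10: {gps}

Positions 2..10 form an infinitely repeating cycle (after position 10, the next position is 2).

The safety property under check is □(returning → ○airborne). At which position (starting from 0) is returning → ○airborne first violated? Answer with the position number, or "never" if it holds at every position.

6

Check returning → ○airborne at each position in order: 0 ✓, 1 ✓, 2 ✓, 3 ✓, 4 ✓, 5 ✓.
At position 6 the labels are {returning} and the next position 7 has {returning}, so returning → ○airborne is false there. This is the first violation.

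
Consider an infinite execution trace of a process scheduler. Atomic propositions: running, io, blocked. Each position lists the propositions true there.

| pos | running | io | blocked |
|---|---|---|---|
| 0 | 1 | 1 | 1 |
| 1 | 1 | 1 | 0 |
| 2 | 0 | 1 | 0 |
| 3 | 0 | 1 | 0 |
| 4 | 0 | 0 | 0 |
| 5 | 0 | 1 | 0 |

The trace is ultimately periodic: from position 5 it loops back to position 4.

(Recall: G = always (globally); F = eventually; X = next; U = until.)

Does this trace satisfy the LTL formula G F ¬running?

Satisfied

F ¬running holds at every position 0..5, and those are all positions ever visited, so G F ¬running holds.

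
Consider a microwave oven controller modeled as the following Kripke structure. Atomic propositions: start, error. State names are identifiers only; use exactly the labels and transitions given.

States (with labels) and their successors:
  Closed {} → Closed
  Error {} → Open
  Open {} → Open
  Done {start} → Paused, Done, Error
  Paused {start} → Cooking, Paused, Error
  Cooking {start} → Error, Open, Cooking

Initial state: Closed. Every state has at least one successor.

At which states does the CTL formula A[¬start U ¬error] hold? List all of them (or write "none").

{Closed, Error, Open, Done, Paused, Cooking}

States satisfying ¬start: {Closed, Error, Open}.
States satisfying ¬error: {Closed, Error, Open, Done, Paused, Cooking}.
States satisfying A[¬start U ¬error]: {Closed, Error, Open, Done, Paused, Cooking}.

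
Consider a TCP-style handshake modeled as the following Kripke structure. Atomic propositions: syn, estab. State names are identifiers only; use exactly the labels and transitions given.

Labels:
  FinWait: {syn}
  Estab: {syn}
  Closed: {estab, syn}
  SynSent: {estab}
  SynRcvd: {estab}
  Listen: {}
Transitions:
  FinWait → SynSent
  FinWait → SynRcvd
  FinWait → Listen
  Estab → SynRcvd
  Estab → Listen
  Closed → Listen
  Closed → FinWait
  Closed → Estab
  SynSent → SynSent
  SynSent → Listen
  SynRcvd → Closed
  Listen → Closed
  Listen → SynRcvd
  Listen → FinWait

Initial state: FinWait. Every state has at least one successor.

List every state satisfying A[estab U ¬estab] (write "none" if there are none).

{FinWait, Estab, Closed, SynRcvd, Listen}

States satisfying estab: {Closed, SynSent, SynRcvd}.
States satisfying ¬estab: {FinWait, Estab, Listen}.
States satisfying A[estab U ¬estab]: {FinWait, Estab, Closed, SynRcvd, Listen}.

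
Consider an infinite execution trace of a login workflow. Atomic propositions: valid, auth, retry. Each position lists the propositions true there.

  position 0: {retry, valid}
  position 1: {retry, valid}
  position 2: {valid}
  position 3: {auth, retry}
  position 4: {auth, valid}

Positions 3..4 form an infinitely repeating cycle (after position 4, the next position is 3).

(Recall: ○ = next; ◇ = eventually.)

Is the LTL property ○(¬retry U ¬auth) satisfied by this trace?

Satisfied

The position after 0 is 1; ¬retry U ¬auth is true there.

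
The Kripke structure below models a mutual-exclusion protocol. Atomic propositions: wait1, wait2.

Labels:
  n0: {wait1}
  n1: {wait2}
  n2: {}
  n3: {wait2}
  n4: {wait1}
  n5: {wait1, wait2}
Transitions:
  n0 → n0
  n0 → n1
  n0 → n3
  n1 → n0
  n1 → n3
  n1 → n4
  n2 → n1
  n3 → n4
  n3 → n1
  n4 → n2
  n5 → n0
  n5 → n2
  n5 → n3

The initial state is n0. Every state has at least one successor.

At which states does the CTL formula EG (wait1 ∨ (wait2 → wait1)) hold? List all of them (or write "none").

States satisfying wait1 ∨ (wait2 → wait1): {n0, n2, n4, n5}.
States satisfying EG (wait1 ∨ (wait2 → wait1)): {n0, n5}.

{n0, n5}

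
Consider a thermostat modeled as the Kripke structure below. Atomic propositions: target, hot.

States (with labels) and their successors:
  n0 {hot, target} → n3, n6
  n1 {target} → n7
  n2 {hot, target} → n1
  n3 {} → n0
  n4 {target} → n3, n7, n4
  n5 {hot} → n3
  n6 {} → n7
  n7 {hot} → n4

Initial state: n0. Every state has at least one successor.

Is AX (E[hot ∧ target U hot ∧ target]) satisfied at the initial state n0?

States satisfying E[hot ∧ target U hot ∧ target]: {n0, n2}.
States satisfying AX (E[hot ∧ target U hot ∧ target]): {n3}.
n0 ∉ Sat(AX (E[hot ∧ target U hot ∧ target])).

Does not hold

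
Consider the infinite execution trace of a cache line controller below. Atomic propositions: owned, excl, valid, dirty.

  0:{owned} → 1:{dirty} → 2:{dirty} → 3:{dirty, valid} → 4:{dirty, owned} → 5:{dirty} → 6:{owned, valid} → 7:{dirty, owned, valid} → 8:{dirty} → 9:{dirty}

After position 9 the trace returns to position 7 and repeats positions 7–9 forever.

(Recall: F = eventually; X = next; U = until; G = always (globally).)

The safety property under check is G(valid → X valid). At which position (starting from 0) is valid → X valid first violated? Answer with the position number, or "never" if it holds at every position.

Check valid → X valid at each position in order: 0 ✓, 1 ✓, 2 ✓.
At position 3 the labels are {dirty, valid} and the next position 4 has {dirty, owned}, so valid → X valid is false there. This is the first violation.

3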